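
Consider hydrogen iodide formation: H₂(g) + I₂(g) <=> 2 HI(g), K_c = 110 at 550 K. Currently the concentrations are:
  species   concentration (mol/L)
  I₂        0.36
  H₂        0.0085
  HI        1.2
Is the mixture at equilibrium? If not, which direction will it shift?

no; Q > K, reaction proceeds in reverse

Q_c = [HI]² / ([H₂]·[I₂]) = (1.2)² / ((0.0085)·(0.36)) = 470
Q_c = 470 > K_c = 110: net reverse reaction.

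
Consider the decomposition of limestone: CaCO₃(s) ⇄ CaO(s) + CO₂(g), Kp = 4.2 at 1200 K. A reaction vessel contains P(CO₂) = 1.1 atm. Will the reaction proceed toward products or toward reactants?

toward products

(CaCO₃, CaO are pure solids — omitted from Qp.)
Qp = P(CO₂) = 1.1
Qp = 1.1 < Kp = 4.2, so the forward reaction proceeds.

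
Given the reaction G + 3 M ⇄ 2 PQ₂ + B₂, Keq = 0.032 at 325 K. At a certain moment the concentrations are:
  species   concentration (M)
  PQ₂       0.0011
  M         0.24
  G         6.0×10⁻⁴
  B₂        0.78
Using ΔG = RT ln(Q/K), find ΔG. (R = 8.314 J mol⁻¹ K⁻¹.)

Q = [PQ₂]²·[B₂] / ([G]·[M]³) = (0.0011)²·(0.78) / ((6.0×10⁻⁴)·(0.24)³) = 0.114
ΔG = RT ln(Q/Keq) = (8.314 J mol⁻¹ K⁻¹)(325 K) × ln(0.114/0.032)
   = (2.702 kJ/mol)(1.270) = 3.43 kJ/mol
ΔG > 0, so the forward reaction is non-spontaneous (proceeds in reverse).

ΔG = 3.43 kJ/mol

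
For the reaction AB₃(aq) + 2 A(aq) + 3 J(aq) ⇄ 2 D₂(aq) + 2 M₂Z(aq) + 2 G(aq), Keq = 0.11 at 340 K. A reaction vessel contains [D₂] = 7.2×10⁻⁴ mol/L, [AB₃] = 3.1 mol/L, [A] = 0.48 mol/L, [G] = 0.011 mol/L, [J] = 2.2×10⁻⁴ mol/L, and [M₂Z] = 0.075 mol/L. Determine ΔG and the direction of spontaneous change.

Q = [D₂]²·[M₂Z]²·[G]² / ([AB₃]·[A]²·[J]³) = (7.2×10⁻⁴)²·(0.075)²·(0.011)² / ((3.1)·(0.48)²·(2.2×10⁻⁴)³) = 0.0464
ΔG = RT ln(Q/Keq) = (8.314 J mol⁻¹ K⁻¹)(340 K) × ln(0.0464/0.11)
   = (2.827 kJ/mol)(-0.8632) = -2.44 kJ/mol
ΔG < 0, so the forward reaction is spontaneous (proceeds forward).

ΔG = -2.44 kJ/mol; the forward reaction is spontaneous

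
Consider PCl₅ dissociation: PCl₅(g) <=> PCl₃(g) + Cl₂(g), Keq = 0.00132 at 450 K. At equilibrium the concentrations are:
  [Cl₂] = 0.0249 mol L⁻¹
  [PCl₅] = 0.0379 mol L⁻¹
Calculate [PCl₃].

At equilibrium, Keq = [PCl₃]·[Cl₂] / [PCl₅] = 0.00132.
([PCl₃])·(0.0249) / (0.0379) = 0.00132
[PCl₃] = 0.00201 mol L⁻¹

[PCl₃] = 0.00201 mol L⁻¹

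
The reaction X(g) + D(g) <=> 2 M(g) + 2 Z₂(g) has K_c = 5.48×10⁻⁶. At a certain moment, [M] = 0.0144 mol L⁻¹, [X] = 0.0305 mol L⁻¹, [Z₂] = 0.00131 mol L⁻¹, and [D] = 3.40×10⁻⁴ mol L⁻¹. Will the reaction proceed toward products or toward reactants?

in the reverse direction

Q_c = [M]²·[Z₂]² / ([X]·[D]) = (0.0144)²·(0.00131)² / ((0.0305)·(3.40×10⁻⁴)) = 3.43×10⁻⁵
Q_c = 3.43×10⁻⁵ > K_c = 5.48×10⁻⁶, so the reverse reaction proceeds.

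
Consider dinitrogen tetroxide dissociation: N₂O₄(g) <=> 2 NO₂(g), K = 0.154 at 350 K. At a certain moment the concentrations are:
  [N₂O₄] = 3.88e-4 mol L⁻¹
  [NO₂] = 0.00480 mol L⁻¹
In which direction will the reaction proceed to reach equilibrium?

toward products

Q = [NO₂]² / [N₂O₄] = (0.00480)² / (3.88e-4) = 0.0594
Q = 0.0594 < K = 0.154, so the forward reaction proceeds.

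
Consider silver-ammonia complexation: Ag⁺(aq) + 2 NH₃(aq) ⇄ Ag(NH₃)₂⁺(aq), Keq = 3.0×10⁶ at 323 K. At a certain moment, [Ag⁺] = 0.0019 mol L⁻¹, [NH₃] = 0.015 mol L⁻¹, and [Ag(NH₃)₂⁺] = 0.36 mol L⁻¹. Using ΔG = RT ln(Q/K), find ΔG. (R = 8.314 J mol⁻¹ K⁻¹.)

ΔG = -3.41 kJ/mol

Q = [Ag(NH₃)₂⁺] / ([Ag⁺]·[NH₃]²) = (0.36) / ((0.0019)·(0.015)²) = 8.42×10⁵
ΔG = RT ln(Q/Keq) = (8.314 J mol⁻¹ K⁻¹)(323 K) × ln(8.42×10⁵/3.0×10⁶)
   = (2.685 kJ/mol)(-1.271) = -3.41 kJ/mol
ΔG < 0, so the forward reaction is spontaneous (proceeds forward).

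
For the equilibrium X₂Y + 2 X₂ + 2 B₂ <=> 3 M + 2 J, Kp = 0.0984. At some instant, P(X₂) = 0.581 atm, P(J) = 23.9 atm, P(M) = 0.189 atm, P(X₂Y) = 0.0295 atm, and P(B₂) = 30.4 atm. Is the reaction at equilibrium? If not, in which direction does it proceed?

reverse (toward reactants)

Qp = P(M)³·P(J)² / (P(X₂Y)·P(X₂)²·P(B₂)²) = (0.189)³·(23.9)² / ((0.0295)·(0.581)²·(30.4)²) = 0.419
Qp = 0.419 > Kp = 0.0984, so the reverse reaction proceeds.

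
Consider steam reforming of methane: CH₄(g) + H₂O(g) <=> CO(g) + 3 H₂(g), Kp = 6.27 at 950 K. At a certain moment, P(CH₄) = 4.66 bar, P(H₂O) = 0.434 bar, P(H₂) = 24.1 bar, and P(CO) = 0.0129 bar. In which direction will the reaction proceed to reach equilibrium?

Qp = P(CO)·P(H₂)³ / (P(CH₄)·P(H₂O)) = (0.0129)·(24.1)³ / ((4.66)·(0.434)) = 89.3
Qp = 89.3 > Kp = 6.27, so the reverse reaction proceeds.

to the left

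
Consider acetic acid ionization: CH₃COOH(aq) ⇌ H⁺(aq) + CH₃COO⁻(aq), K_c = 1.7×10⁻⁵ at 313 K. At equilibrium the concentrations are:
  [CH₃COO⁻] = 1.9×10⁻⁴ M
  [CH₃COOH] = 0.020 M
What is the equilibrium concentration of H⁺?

At equilibrium, K_c = [H⁺]·[CH₃COO⁻] / [CH₃COOH] = 1.7×10⁻⁵.
([H⁺])·(1.9×10⁻⁴) / (0.020) = 1.7×10⁻⁵
[H⁺] = 0.00179 = 0.0018 M

[H⁺] = 0.0018 M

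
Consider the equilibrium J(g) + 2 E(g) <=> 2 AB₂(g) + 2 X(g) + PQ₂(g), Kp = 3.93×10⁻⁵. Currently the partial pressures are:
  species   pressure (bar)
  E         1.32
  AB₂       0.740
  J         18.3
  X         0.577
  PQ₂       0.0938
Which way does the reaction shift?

toward reactants

Qp = P(AB₂)²·P(X)²·P(PQ₂) / (P(J)·P(E)²) = (0.740)²·(0.577)²·(0.0938) / ((18.3)·(1.32)²) = 5.36×10⁻⁴
Qp = 5.36×10⁻⁴ > Kp = 3.93×10⁻⁵, so the reverse reaction proceeds.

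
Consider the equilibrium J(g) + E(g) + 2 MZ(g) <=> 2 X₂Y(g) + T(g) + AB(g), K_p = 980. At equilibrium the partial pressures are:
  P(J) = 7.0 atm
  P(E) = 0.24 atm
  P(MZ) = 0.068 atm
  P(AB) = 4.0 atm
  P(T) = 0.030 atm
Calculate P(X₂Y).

At equilibrium, K_p = P(X₂Y)²·P(T)·P(AB) / (P(J)·P(E)·P(MZ)²) = 980.
(P(X₂Y))²·(0.030)·(4.0) / ((7.0)·(0.24)·(0.068)²) = 980
P(X₂Y)² = 63.4 ⇒ P(X₂Y) = 8.0 atm

P(X₂Y) = 8.0 atm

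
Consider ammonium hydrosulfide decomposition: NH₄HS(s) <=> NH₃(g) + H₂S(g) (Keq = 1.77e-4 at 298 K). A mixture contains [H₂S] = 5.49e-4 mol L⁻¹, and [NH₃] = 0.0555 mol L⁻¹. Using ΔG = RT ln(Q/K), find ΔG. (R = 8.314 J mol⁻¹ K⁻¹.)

(NH₄HS is a pure solid — omitted from Q.)
Q = [NH₃]·[H₂S] = (0.0555)·(5.49e-4) = 3.05e-5
ΔG = RT ln(Q/Keq) = (8.314 J mol⁻¹ K⁻¹)(298 K) × ln(3.05e-5/1.77e-4)
   = (2.478 kJ/mol)(-1.758) = -4.36 kJ/mol
ΔG < 0, so the forward reaction is spontaneous (proceeds forward).

ΔG = -4.36 kJ/mol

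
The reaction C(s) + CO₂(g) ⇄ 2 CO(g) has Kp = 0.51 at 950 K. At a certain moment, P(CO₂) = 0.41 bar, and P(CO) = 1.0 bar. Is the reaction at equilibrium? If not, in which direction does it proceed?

(C is a pure solid — omitted from Qp.)
Qp = P(CO)² / P(CO₂) = (1.0)² / (0.41) = 2.4
Qp = 2.4 > Kp = 0.51, so the reverse reaction proceeds.

to the left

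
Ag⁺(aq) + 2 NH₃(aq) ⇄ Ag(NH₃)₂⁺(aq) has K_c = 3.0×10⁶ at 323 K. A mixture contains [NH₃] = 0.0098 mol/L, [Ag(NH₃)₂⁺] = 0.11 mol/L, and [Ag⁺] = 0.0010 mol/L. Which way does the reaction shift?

in the forward direction

Q_c = [Ag(NH₃)₂⁺] / ([Ag⁺]·[NH₃]²) = (0.11) / ((0.0010)·(0.0098)²) = 1.1×10⁶
Q_c = 1.1×10⁶ < K_c = 3.0×10⁶, so the forward reaction proceeds.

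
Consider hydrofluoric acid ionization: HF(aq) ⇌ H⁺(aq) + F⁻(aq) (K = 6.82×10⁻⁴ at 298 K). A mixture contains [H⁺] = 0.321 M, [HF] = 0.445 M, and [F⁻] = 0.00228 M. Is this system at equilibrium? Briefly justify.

Q = [H⁺]·[F⁻] / [HF] = (0.321)·(0.00228) / (0.445) = 0.00164
Q = 0.00164 > K = 6.82×10⁻⁴: net reverse reaction.

no; Q > K, reaction proceeds in reverse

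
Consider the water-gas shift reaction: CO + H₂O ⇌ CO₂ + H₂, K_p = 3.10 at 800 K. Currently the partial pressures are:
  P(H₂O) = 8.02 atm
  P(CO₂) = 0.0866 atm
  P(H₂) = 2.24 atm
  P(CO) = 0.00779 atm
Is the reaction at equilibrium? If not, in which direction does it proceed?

Q_p = P(CO₂)·P(H₂) / (P(CO)·P(H₂O)) = (0.0866)·(2.24) / ((0.00779)·(8.02)) = 3.10
Q_p = 3.10 = K_p, so the system is already at equilibrium.

no net change (already at equilibrium)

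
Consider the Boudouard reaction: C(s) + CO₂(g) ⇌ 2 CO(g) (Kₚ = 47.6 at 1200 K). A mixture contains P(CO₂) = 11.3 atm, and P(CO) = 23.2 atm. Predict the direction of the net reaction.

neither direction; the system is at equilibrium

(C is a pure solid — omitted from Qₚ.)
Qₚ = P(CO)² / P(CO₂) = (23.2)² / (11.3) = 47.6
Qₚ = 47.6 = Kₚ, so the system is already at equilibrium.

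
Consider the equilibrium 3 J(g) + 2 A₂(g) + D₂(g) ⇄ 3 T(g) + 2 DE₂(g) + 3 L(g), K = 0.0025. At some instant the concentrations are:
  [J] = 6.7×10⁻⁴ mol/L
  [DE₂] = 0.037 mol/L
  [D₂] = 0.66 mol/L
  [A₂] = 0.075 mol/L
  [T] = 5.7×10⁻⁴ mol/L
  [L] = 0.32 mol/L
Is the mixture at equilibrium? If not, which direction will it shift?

no; Q > K, reaction proceeds in reverse

Q = [T]³·[DE₂]²·[L]³ / ([J]³·[A₂]²·[D₂]) = (5.7×10⁻⁴)³·(0.037)²·(0.32)³ / ((6.7×10⁻⁴)³·(0.075)²·(0.66)) = 0.0074
Q = 0.0074 > K = 0.0025: net reverse reaction.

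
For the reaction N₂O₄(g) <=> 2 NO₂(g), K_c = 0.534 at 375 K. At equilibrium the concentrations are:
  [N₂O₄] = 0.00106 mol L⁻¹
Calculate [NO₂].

At equilibrium, K_c = [NO₂]² / [N₂O₄] = 0.534.
([NO₂])² / (0.00106) = 0.534
[NO₂]² = 5.66×10⁻⁴ ⇒ [NO₂] = 0.0238 mol L⁻¹

[NO₂] = 0.0238 mol L⁻¹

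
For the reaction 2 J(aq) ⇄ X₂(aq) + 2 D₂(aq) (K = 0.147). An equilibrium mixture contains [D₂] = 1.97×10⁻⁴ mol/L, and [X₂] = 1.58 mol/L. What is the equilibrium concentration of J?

At equilibrium, K = [X₂]·[D₂]² / [J]² = 0.147.
(1.58)·(1.97×10⁻⁴)² / ([J])² = 0.147
[J]² = 4.17×10⁻⁷ ⇒ [J] = 6.46×10⁻⁴ mol/L

[J] = 6.46×10⁻⁴ mol/L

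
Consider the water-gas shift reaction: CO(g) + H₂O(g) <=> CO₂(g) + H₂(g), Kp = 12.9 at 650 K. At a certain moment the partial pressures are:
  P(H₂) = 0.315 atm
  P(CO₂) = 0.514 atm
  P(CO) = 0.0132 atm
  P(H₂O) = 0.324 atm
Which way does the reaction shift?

Qp = P(CO₂)·P(H₂) / (P(CO)·P(H₂O)) = (0.514)·(0.315) / ((0.0132)·(0.324)) = 37.9
Qp = 37.9 > Kp = 12.9, so the reverse reaction proceeds.

toward reactants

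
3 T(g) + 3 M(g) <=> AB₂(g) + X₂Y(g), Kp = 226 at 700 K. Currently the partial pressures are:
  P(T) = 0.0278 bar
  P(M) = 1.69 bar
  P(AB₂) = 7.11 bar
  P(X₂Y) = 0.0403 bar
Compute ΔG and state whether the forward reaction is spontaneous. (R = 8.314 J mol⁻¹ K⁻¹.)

Qp = P(AB₂)·P(X₂Y) / (P(T)³·P(M)³) = (7.11)·(0.0403) / ((0.0278)³·(1.69)³) = 2760
ΔG = RT ln(Qp/Kp) = (8.314 J mol⁻¹ K⁻¹)(700 K) × ln(2760/226)
   = (5.820 kJ/mol)(2.502) = 14.6 kJ/mol
ΔG > 0, so the forward reaction is non-spontaneous (proceeds in reverse).

ΔG = 14.6 kJ/mol; the forward reaction is non-spontaneous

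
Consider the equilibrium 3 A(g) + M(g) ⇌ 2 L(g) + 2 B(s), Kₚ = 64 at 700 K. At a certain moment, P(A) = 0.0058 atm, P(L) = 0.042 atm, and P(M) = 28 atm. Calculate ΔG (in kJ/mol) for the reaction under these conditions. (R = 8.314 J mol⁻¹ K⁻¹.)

(B is a pure solid — omitted from Qₚ.)
Qₚ = P(L)² / (P(A)³·P(M)) = (0.042)² / ((0.0058)³·(28)) = 323
ΔG = RT ln(Qₚ/Kₚ) = (8.314 J mol⁻¹ K⁻¹)(700 K) × ln(323/64)
   = (5.820 kJ/mol)(1.619) = 9.42 kJ/mol
ΔG > 0, so the forward reaction is non-spontaneous (proceeds in reverse).

ΔG = 9.42 kJ/mol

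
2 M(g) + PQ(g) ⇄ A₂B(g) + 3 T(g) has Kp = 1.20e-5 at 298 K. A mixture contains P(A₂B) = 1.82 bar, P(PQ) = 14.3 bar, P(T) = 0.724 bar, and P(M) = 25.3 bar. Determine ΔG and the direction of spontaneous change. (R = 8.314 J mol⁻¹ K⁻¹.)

ΔG = 4.56 kJ/mol; the forward reaction is non-spontaneous

Qp = P(A₂B)·P(T)³ / (P(M)²·P(PQ)) = (1.82)·(0.724)³ / ((25.3)²·(14.3)) = 7.55e-5
ΔG = RT ln(Qp/Kp) = (8.314 J mol⁻¹ K⁻¹)(298 K) × ln(7.55e-5/1.20e-5)
   = (2.478 kJ/mol)(1.839) = 4.56 kJ/mol
ΔG > 0, so the forward reaction is non-spontaneous (proceeds in reverse).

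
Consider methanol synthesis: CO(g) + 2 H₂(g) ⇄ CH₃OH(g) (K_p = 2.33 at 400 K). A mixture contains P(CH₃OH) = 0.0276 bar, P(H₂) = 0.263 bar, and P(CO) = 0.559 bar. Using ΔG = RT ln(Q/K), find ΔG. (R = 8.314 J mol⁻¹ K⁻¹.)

Q_p = P(CH₃OH) / (P(CO)·P(H₂)²) = (0.0276) / ((0.559)·(0.263)²) = 0.714
ΔG = RT ln(Q_p/K_p) = (8.314 J mol⁻¹ K⁻¹)(400 K) × ln(0.714/2.33)
   = (3.326 kJ/mol)(-1.183) = -3.93 kJ/mol
ΔG < 0, so the forward reaction is spontaneous (proceeds forward).

ΔG = -3.93 kJ/mol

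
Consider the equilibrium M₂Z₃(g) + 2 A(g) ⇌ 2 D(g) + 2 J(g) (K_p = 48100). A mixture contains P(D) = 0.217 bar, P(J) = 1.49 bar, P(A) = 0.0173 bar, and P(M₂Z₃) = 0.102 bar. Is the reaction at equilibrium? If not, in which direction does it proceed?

forward (toward products)

Q_p = P(D)²·P(J)² / (P(M₂Z₃)·P(A)²) = (0.217)²·(1.49)² / ((0.102)·(0.0173)²) = 3420
Q_p = 3420 < K_p = 48100, so the forward reaction proceeds.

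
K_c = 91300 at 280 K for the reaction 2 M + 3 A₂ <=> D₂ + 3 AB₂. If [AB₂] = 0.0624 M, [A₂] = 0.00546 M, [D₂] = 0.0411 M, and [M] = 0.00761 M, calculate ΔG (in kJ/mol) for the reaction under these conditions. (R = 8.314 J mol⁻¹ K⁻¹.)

ΔG = 5.71 kJ/mol

Q_c = [D₂]·[AB₂]³ / ([M]²·[A₂]³) = (0.0411)·(0.0624)³ / ((0.00761)²·(0.00546)³) = 1.06e6
ΔG = RT ln(Q_c/K_c) = (8.314 J mol⁻¹ K⁻¹)(280 K) × ln(1.06e6/91300)
   = (2.328 kJ/mol)(2.452) = 5.71 kJ/mol
ΔG > 0, so the forward reaction is non-spontaneous (proceeds in reverse).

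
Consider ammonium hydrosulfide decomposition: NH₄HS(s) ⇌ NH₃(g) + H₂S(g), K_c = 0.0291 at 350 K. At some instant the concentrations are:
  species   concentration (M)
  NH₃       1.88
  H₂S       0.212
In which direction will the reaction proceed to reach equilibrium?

(NH₄HS is a pure solid — omitted from Q_c.)
Q_c = [NH₃]·[H₂S] = (1.88)·(0.212) = 0.399
Q_c = 0.399 > K_c = 0.0291, so the reverse reaction proceeds.

reverse (toward reactants)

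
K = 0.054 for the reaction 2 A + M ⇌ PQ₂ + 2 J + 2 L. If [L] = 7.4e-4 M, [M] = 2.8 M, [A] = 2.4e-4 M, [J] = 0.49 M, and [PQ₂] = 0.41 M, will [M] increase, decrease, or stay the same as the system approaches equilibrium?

increase

Q = [PQ₂]·[J]²·[L]² / ([A]²·[M]) = (0.41)·(0.49)²·(7.4e-4)² / ((2.4e-4)²·(2.8)) = 0.33
Q = 0.33 > K = 0.054: net reverse reaction.
M is a reactant, so it increases.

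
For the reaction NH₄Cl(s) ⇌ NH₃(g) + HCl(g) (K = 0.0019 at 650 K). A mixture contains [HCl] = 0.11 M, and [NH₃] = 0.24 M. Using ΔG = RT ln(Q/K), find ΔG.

ΔG = 14.2 kJ/mol

(NH₄Cl is a pure solid — omitted from Q.)
Q = [NH₃]·[HCl] = (0.24)·(0.11) = 0.0264
ΔG = RT ln(Q/K) = (8.314 J mol⁻¹ K⁻¹)(650 K) × ln(0.0264/0.0019)
   = (5.404 kJ/mol)(2.632) = 14.2 kJ/mol
ΔG > 0, so the forward reaction is non-spontaneous (proceeds in reverse).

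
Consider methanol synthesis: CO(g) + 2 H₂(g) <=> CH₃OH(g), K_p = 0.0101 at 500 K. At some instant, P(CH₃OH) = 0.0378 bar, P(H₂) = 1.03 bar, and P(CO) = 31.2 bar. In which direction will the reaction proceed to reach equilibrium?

Q_p = P(CH₃OH) / (P(CO)·P(H₂)²) = (0.0378) / ((31.2)·(1.03)²) = 0.00114
Q_p = 0.00114 < K_p = 0.0101, so the forward reaction proceeds.

in the forward direction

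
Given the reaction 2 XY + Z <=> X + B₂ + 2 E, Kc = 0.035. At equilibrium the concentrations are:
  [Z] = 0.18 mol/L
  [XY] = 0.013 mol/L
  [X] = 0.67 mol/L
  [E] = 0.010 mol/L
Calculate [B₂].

[B₂] = 0.016 mol/L

At equilibrium, Kc = [X]·[B₂]·[E]² / ([XY]²·[Z]) = 0.035.
(0.67)·([B₂])·(0.010)² / ((0.013)²·(0.18)) = 0.035
[B₂] = 0.0159 = 0.016 mol/L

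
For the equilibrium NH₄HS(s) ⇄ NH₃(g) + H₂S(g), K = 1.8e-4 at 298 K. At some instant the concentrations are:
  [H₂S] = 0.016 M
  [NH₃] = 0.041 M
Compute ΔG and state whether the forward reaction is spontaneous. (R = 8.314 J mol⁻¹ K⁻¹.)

ΔG = 3.20 kJ/mol; the forward reaction is non-spontaneous

(NH₄HS is a pure solid — omitted from Q.)
Q = [NH₃]·[H₂S] = (0.041)·(0.016) = 6.56e-4
ΔG = RT ln(Q/K) = (8.314 J mol⁻¹ K⁻¹)(298 K) × ln(6.56e-4/1.8e-4)
   = (2.478 kJ/mol)(1.293) = 3.20 kJ/mol
ΔG > 0, so the forward reaction is non-spontaneous (proceeds in reverse).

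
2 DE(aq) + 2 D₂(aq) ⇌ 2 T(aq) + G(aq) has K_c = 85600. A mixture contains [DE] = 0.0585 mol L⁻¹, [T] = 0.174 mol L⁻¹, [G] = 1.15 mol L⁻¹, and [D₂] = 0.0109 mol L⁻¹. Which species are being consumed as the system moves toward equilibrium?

Q_c = [T]²·[G] / ([DE]²·[D₂]²) = (0.174)²·(1.15) / ((0.0585)²·(0.0109)²) = 85600
Q_c = 85600 = K_c; the system is at equilibrium.

none (at equilibrium)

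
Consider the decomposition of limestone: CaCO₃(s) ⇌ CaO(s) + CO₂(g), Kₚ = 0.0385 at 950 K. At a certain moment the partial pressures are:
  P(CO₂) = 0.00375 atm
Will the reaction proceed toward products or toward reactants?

(CaCO₃, CaO are pure solids — omitted from Qₚ.)
Qₚ = P(CO₂) = 0.00375
Qₚ = 0.00375 < Kₚ = 0.0385, so the forward reaction proceeds.

in the forward direction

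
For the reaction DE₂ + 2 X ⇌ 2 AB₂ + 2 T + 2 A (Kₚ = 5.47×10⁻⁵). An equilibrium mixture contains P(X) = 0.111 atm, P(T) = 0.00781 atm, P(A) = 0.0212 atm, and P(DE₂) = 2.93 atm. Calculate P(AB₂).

At equilibrium, Kₚ = P(AB₂)²·P(T)²·P(A)² / (P(DE₂)·P(X)²) = 5.47×10⁻⁵.
(P(AB₂))²·(0.00781)²·(0.0212)² / ((2.93)·(0.111)²) = 5.47×10⁻⁵
P(AB₂)² = 72.0 ⇒ P(AB₂) = 8.49 atm

P(AB₂) = 8.49 atm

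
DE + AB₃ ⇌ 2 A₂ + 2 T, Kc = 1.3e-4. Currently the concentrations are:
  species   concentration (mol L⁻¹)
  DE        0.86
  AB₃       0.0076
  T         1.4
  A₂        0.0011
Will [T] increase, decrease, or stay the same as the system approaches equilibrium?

Qc = [A₂]²·[T]² / ([DE]·[AB₃]) = (0.0011)²·(1.4)² / ((0.86)·(0.0076)) = 3.6e-4
Qc = 3.6e-4 > Kc = 1.3e-4: net reverse reaction.
T is a product, so it decreases.

decrease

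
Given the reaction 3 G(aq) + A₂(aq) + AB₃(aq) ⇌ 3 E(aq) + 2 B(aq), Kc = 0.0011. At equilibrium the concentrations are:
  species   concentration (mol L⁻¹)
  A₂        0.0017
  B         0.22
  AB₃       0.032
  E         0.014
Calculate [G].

At equilibrium, Kc = [E]³·[B]² / ([G]³·[A₂]·[AB₃]) = 0.0011.
(0.014)³·(0.22)² / (([G])³·(0.0017)·(0.032)) = 0.0011
[G]³ = 2.22 ⇒ [G] = 1.3 mol L⁻¹

[G] = 1.3 mol L⁻¹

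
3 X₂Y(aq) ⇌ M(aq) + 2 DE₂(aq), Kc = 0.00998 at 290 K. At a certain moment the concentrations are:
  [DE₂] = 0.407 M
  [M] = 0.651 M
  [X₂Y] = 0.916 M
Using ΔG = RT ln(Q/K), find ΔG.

Qc = [M]·[DE₂]² / [X₂Y]³ = (0.651)·(0.407)² / (0.916)³ = 0.140
ΔG = RT ln(Qc/Kc) = (8.314 J mol⁻¹ K⁻¹)(290 K) × ln(0.140/0.00998)
   = (2.411 kJ/mol)(2.641) = 6.37 kJ/mol
ΔG > 0, so the forward reaction is non-spontaneous (proceeds in reverse).

ΔG = 6.37 kJ/mol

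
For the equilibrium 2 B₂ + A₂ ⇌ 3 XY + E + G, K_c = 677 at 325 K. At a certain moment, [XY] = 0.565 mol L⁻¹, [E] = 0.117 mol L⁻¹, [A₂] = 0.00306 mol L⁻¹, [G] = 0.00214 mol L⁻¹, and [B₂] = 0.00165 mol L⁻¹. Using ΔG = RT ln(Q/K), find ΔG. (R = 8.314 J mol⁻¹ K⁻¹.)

Q_c = [XY]³·[E]·[G] / ([B₂]²·[A₂]) = (0.565)³·(0.117)·(0.00214) / ((0.00165)²·(0.00306)) = 5420
ΔG = RT ln(Q_c/K_c) = (8.314 J mol⁻¹ K⁻¹)(325 K) × ln(5420/677)
   = (2.702 kJ/mol)(2.080) = 5.62 kJ/mol
ΔG > 0, so the forward reaction is non-spontaneous (proceeds in reverse).

ΔG = 5.62 kJ/mol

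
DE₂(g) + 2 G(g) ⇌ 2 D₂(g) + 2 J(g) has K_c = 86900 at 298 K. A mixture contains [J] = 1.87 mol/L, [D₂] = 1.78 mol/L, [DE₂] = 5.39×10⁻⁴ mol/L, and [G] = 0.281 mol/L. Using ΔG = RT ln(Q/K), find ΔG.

ΔG = 2.72 kJ/mol

Q_c = [D₂]²·[J]² / ([DE₂]·[G]²) = (1.78)²·(1.87)² / ((5.39×10⁻⁴)·(0.281)²) = 2.60×10⁵
ΔG = RT ln(Q_c/K_c) = (8.314 J mol⁻¹ K⁻¹)(298 K) × ln(2.60×10⁵/86900)
   = (2.478 kJ/mol)(1.096) = 2.72 kJ/mol
ΔG > 0, so the forward reaction is non-spontaneous (proceeds in reverse).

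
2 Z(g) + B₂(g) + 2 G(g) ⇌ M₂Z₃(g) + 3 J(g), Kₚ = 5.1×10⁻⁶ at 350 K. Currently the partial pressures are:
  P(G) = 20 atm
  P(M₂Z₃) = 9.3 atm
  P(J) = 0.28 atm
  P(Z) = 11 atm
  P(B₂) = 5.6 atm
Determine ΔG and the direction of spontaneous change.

Qₚ = P(M₂Z₃)·P(J)³ / (P(Z)²·P(B₂)·P(G)²) = (9.3)·(0.28)³ / ((11)²·(5.6)·(20)²) = 7.53×10⁻⁷
ΔG = RT ln(Qₚ/Kₚ) = (8.314 J mol⁻¹ K⁻¹)(350 K) × ln(7.53×10⁻⁷/5.1×10⁻⁶)
   = (2.910 kJ/mol)(-1.913) = -5.57 kJ/mol
ΔG < 0, so the forward reaction is spontaneous (proceeds forward).

ΔG = -5.57 kJ/mol; the forward reaction is spontaneous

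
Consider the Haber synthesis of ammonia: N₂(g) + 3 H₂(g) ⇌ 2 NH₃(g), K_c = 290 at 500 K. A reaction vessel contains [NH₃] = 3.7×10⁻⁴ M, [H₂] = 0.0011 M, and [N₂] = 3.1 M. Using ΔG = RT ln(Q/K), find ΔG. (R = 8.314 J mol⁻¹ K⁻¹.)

Q_c = [NH₃]² / ([N₂]·[H₂]³) = (3.7×10⁻⁴)² / ((3.1)·(0.0011)³) = 33.2
ΔG = RT ln(Q_c/K_c) = (8.314 J mol⁻¹ K⁻¹)(500 K) × ln(33.2/290)
   = (4.157 kJ/mol)(-2.167) = -9.01 kJ/mol
ΔG < 0, so the forward reaction is spontaneous (proceeds forward).

ΔG = -9.01 kJ/mol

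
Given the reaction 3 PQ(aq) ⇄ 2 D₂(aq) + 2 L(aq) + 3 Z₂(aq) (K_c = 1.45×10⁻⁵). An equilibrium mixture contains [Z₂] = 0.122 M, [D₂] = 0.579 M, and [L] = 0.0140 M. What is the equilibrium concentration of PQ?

[PQ] = 0.202 M

At equilibrium, K_c = [D₂]²·[L]²·[Z₂]³ / [PQ]³ = 1.45×10⁻⁵.
(0.579)²·(0.0140)²·(0.122)³ / ([PQ])³ = 1.45×10⁻⁵
[PQ]³ = 0.00823 ⇒ [PQ] = 0.202 M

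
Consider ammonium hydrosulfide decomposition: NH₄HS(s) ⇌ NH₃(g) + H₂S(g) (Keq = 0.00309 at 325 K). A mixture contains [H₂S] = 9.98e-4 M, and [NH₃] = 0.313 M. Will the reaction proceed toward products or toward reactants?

forward (toward products)

(NH₄HS is a pure solid — omitted from Q.)
Q = [NH₃]·[H₂S] = (0.313)·(9.98e-4) = 3.12e-4
Q = 3.12e-4 < Keq = 0.00309, so the forward reaction proceeds.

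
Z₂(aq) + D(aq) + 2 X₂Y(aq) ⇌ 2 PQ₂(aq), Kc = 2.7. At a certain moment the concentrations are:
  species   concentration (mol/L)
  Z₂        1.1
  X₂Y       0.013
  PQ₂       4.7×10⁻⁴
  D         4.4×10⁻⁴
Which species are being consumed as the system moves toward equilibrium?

none (at equilibrium)

Qc = [PQ₂]² / ([Z₂]·[D]·[X₂Y]²) = (4.7×10⁻⁴)² / ((1.1)·(4.4×10⁻⁴)·(0.013)²) = 2.7
Qc = 2.7 = Kc; the system is at equilibrium.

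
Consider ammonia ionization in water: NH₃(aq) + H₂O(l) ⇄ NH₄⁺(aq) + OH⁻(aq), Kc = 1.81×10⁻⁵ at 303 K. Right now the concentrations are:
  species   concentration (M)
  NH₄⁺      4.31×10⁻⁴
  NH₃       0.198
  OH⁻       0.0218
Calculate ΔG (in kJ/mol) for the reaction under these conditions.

ΔG = 2.43 kJ/mol

(H₂O is a pure liquid — omitted from Qc.)
Qc = [NH₄⁺]·[OH⁻] / [NH₃] = (4.31×10⁻⁴)·(0.0218) / (0.198) = 4.75×10⁻⁵
ΔG = RT ln(Qc/Kc) = (8.314 J mol⁻¹ K⁻¹)(303 K) × ln(4.75×10⁻⁵/1.81×10⁻⁵)
   = (2.519 kJ/mol)(0.9648) = 2.43 kJ/mol
ΔG > 0, so the forward reaction is non-spontaneous (proceeds in reverse).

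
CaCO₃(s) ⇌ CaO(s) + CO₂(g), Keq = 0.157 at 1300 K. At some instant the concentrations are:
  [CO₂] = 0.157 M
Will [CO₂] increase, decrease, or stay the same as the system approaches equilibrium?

stay the same

(CaCO₃, CaO are pure solids — omitted from Q.)
Q = [CO₂] = 0.157
Q = 0.157 = Keq; the system is at equilibrium.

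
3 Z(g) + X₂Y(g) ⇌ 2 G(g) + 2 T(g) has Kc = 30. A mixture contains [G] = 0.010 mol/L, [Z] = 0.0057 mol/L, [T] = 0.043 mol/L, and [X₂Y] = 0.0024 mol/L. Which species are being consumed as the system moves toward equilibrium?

Qc = [G]²·[T]² / ([Z]³·[X₂Y]) = (0.010)²·(0.043)² / ((0.0057)³·(0.0024)) = 420
Qc = 420 > Kc = 30: net reverse reaction.

G, T (products)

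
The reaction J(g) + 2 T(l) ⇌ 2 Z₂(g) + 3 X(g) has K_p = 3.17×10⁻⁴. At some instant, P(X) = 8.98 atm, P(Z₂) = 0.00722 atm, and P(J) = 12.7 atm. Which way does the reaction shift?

to the left

(T is a pure liquid — omitted from Q_p.)
Q_p = P(Z₂)²·P(X)³ / P(J) = (0.00722)²·(8.98)³ / (12.7) = 0.00297
Q_p = 0.00297 > K_p = 3.17×10⁻⁴, so the reverse reaction proceeds.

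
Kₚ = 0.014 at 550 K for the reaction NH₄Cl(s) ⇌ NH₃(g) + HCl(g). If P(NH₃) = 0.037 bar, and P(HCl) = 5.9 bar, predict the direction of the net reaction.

in the reverse direction

(NH₄Cl is a pure solid — omitted from Qₚ.)
Qₚ = P(NH₃)·P(HCl) = (0.037)·(5.9) = 0.22
Qₚ = 0.22 > Kₚ = 0.014, so the reverse reaction proceeds.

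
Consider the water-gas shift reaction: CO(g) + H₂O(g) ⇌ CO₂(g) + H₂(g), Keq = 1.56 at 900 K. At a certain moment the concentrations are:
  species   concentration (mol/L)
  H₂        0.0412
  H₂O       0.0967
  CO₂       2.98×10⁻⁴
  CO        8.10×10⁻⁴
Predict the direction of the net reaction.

to the right

Q = [CO₂]·[H₂] / ([CO]·[H₂O]) = (2.98×10⁻⁴)·(0.0412) / ((8.10×10⁻⁴)·(0.0967)) = 0.157
Q = 0.157 < Keq = 1.56, so the forward reaction proceeds.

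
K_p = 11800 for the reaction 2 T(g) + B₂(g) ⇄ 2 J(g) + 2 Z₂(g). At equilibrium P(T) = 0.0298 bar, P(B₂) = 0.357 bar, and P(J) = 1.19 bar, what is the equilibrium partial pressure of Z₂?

At equilibrium, K_p = P(J)²·P(Z₂)² / (P(T)²·P(B₂)) = 11800.
(1.19)²·(P(Z₂))² / ((0.0298)²·(0.357)) = 11800
P(Z₂)² = 2.64 ⇒ P(Z₂) = 1.63 bar

P(Z₂) = 1.63 bar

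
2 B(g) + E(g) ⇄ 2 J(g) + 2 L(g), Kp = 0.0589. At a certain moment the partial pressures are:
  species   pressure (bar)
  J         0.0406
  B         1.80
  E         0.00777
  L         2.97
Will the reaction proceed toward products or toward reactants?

Qp = P(J)²·P(L)² / (P(B)²·P(E)) = (0.0406)²·(2.97)² / ((1.80)²·(0.00777)) = 0.578
Qp = 0.578 > Kp = 0.0589, so the reverse reaction proceeds.

reverse (toward reactants)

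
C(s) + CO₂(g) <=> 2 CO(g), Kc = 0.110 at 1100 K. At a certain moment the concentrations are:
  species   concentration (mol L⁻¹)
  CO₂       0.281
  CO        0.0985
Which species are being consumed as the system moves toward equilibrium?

(C is a pure solid — omitted from Qc.)
Qc = [CO]² / [CO₂] = (0.0985)² / (0.281) = 0.0345
Qc = 0.0345 < Kc = 0.110: net forward reaction.

C, CO₂ (reactants)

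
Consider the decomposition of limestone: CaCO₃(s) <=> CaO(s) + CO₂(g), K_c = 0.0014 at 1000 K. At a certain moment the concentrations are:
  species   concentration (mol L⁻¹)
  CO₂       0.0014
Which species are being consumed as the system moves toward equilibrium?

(CaCO₃, CaO are pure solids — omitted from Q_c.)
Q_c = [CO₂] = 0.0014
Q_c = 0.0014 = K_c; the system is at equilibrium.

none (at equilibrium)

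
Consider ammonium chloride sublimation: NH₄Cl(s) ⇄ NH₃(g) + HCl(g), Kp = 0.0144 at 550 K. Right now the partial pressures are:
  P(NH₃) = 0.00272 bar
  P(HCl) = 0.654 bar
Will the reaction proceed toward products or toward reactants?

to the right

(NH₄Cl is a pure solid — omitted from Qp.)
Qp = P(NH₃)·P(HCl) = (0.00272)·(0.654) = 0.00178
Qp = 0.00178 < Kp = 0.0144, so the forward reaction proceeds.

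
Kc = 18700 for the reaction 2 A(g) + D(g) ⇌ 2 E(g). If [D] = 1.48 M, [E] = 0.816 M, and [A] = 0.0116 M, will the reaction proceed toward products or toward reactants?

Qc = [E]² / ([A]²·[D]) = (0.816)² / ((0.0116)²·(1.48)) = 3340
Qc = 3340 < Kc = 18700, so the forward reaction proceeds.

to the right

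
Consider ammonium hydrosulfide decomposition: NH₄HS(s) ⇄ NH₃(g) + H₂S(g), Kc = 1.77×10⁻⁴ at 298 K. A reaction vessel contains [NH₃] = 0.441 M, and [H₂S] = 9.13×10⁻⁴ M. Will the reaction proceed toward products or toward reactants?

to the left

(NH₄HS is a pure solid — omitted from Qc.)
Qc = [NH₃]·[H₂S] = (0.441)·(9.13×10⁻⁴) = 4.03×10⁻⁴
Qc = 4.03×10⁻⁴ > Kc = 1.77×10⁻⁴, so the reverse reaction proceeds.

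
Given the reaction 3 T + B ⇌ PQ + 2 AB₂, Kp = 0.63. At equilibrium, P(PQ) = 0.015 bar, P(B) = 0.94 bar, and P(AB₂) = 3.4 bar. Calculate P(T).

At equilibrium, Kp = P(PQ)·P(AB₂)² / (P(T)³·P(B)) = 0.63.
(0.015)·(3.4)² / ((P(T))³·(0.94)) = 0.63
P(T)³ = 0.293 ⇒ P(T) = 0.66 bar

P(T) = 0.66 bar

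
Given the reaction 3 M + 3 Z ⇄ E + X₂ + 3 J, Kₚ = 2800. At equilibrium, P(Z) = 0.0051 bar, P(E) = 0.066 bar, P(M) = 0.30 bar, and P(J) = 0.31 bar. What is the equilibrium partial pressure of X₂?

P(X₂) = 0.0051 bar

At equilibrium, Kₚ = P(E)·P(X₂)·P(J)³ / (P(M)³·P(Z)³) = 2800.
(0.066)·(P(X₂))·(0.31)³ / ((0.30)³·(0.0051)³) = 2800
P(X₂) = 0.00510 = 0.0051 bar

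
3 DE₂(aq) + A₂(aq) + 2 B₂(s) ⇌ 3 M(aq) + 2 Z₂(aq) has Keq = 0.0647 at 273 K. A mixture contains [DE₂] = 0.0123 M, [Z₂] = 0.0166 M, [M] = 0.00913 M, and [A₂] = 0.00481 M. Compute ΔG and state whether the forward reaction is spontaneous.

(B₂ is a pure solid — omitted from Q.)
Q = [M]³·[Z₂]² / ([DE₂]³·[A₂]) = (0.00913)³·(0.0166)² / ((0.0123)³·(0.00481)) = 0.0234
ΔG = RT ln(Q/Keq) = (8.314 J mol⁻¹ K⁻¹)(273 K) × ln(0.0234/0.0647)
   = (2.270 kJ/mol)(-1.017) = -2.31 kJ/mol
ΔG < 0, so the forward reaction is spontaneous (proceeds forward).

ΔG = -2.31 kJ/mol; the forward reaction is spontaneous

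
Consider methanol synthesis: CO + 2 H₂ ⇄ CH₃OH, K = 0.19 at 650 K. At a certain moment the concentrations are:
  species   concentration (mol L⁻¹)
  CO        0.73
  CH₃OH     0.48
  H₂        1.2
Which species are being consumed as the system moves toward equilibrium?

Q = [CH₃OH] / ([CO]·[H₂]²) = (0.48) / ((0.73)·(1.2)²) = 0.46
Q = 0.46 > K = 0.19: net reverse reaction.

CH₃OH (products)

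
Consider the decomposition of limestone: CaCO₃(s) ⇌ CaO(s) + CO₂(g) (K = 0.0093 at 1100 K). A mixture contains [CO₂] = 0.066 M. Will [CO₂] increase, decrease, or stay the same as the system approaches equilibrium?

(CaCO₃, CaO are pure solids — omitted from Q.)
Q = [CO₂] = 0.066
Q = 0.066 > K = 0.0093: net reverse reaction.
CO₂ is a product, so it decreases.

decrease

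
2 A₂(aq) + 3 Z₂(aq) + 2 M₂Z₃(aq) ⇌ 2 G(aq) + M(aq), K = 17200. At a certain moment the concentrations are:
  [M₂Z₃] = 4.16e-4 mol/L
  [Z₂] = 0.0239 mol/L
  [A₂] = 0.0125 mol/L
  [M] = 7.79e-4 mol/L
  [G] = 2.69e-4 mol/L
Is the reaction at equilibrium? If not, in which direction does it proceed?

reverse (toward reactants)

Q = [G]²·[M] / ([A₂]²·[Z₂]³·[M₂Z₃]²) = (2.69e-4)²·(7.79e-4) / ((0.0125)²·(0.0239)³·(4.16e-4)²) = 1.53e5
Q = 1.53e5 > K = 17200, so the reverse reaction proceeds.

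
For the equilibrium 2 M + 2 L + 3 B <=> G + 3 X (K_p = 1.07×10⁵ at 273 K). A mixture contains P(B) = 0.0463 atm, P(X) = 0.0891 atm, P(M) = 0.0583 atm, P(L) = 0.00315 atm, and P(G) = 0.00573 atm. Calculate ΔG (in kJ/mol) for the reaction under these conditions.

Q_p = P(G)·P(X)³ / (P(M)²·P(L)²·P(B)³) = (0.00573)·(0.0891)³ / ((0.0583)²·(0.00315)²·(0.0463)³) = 1.21×10⁶
ΔG = RT ln(Q_p/K_p) = (8.314 J mol⁻¹ K⁻¹)(273 K) × ln(1.21×10⁶/1.07×10⁵)
   = (2.270 kJ/mol)(2.426) = 5.51 kJ/mol
ΔG > 0, so the forward reaction is non-spontaneous (proceeds in reverse).

ΔG = 5.51 kJ/mol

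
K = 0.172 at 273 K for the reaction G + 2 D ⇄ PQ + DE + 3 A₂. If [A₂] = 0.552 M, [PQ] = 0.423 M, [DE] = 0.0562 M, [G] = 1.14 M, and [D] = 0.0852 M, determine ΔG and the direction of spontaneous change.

Q = [PQ]·[DE]·[A₂]³ / ([G]·[D]²) = (0.423)·(0.0562)·(0.552)³ / ((1.14)·(0.0852)²) = 0.483
ΔG = RT ln(Q/K) = (8.314 J mol⁻¹ K⁻¹)(273 K) × ln(0.483/0.172)
   = (2.270 kJ/mol)(1.033) = 2.34 kJ/mol
ΔG > 0, so the forward reaction is non-spontaneous (proceeds in reverse).

ΔG = 2.34 kJ/mol; the forward reaction is non-spontaneous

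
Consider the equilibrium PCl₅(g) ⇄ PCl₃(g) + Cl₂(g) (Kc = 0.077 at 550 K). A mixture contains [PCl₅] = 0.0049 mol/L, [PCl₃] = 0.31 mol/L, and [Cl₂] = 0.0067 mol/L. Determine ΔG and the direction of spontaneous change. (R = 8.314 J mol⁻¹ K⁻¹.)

Qc = [PCl₃]·[Cl₂] / [PCl₅] = (0.31)·(0.0067) / (0.0049) = 0.424
ΔG = RT ln(Qc/Kc) = (8.314 J mol⁻¹ K⁻¹)(550 K) × ln(0.424/0.077)
   = (4.573 kJ/mol)(1.706) = 7.80 kJ/mol
ΔG > 0, so the forward reaction is non-spontaneous (proceeds in reverse).

ΔG = 7.80 kJ/mol; the forward reaction is non-spontaneous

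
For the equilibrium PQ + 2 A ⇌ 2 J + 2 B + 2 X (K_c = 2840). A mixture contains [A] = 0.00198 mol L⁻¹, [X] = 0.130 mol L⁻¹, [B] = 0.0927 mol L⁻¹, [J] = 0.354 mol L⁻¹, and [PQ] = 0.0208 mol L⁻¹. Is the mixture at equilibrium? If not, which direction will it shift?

Q_c = [J]²·[B]²·[X]² / ([PQ]·[A]²) = (0.354)²·(0.0927)²·(0.130)² / ((0.0208)·(0.00198)²) = 223
Q_c = 223 < K_c = 2840: net forward reaction.

no; Q < K, reaction proceeds forward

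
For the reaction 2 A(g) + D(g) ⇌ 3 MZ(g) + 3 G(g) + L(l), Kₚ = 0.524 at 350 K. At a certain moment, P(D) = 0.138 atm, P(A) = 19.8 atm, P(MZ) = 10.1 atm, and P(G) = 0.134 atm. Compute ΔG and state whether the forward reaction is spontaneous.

ΔG = -7.09 kJ/mol; the forward reaction is spontaneous

(L is a pure liquid — omitted from Qₚ.)
Qₚ = P(MZ)³·P(G)³ / (P(A)²·P(D)) = (10.1)³·(0.134)³ / ((19.8)²·(0.138)) = 0.0458
ΔG = RT ln(Qₚ/Kₚ) = (8.314 J mol⁻¹ K⁻¹)(350 K) × ln(0.0458/0.524)
   = (2.910 kJ/mol)(-2.437) = -7.09 kJ/mol
ΔG < 0, so the forward reaction is spontaneous (proceeds forward).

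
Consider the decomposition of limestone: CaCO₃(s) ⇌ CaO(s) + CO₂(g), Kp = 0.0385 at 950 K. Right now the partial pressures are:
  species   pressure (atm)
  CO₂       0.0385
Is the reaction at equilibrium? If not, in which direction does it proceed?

(CaCO₃, CaO are pure solids — omitted from Qp.)
Qp = P(CO₂) = 0.0385
Qp = 0.0385 = Kp, so the system is already at equilibrium.

at equilibrium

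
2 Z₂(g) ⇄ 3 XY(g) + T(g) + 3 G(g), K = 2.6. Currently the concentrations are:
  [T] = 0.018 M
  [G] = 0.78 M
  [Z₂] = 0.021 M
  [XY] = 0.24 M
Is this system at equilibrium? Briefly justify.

no; Q < K, reaction proceeds forward

Q = [XY]³·[T]·[G]³ / [Z₂]² = (0.24)³·(0.018)·(0.78)³ / (0.021)² = 0.27
Q = 0.27 < K = 2.6: net forward reaction.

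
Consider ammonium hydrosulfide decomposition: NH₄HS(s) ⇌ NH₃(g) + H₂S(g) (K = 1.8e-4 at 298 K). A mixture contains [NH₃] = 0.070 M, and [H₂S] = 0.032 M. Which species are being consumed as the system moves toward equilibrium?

(NH₄HS is a pure solid — omitted from Q.)
Q = [NH₃]·[H₂S] = (0.070)·(0.032) = 0.0022
Q = 0.0022 > K = 1.8e-4: net reverse reaction.

NH₃, H₂S (products)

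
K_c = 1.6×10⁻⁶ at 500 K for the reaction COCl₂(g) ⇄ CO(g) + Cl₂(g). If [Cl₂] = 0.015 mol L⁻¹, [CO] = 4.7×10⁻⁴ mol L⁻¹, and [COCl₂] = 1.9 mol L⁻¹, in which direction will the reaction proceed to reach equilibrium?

Q_c = [CO]·[Cl₂] / [COCl₂] = (4.7×10⁻⁴)·(0.015) / (1.9) = 3.7×10⁻⁶
Q_c = 3.7×10⁻⁶ > K_c = 1.6×10⁻⁶, so the reverse reaction proceeds.

to the left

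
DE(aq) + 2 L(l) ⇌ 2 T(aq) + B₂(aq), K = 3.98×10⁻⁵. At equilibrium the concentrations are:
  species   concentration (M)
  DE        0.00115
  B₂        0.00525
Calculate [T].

[T] = 0.00295 M

(L is a pure liquid — omitted from K.)
At equilibrium, K = [T]²·[B₂] / [DE] = 3.98×10⁻⁵.
([T])²·(0.00525) / (0.00115) = 3.98×10⁻⁵
[T]² = 8.72×10⁻⁶ ⇒ [T] = 0.00295 M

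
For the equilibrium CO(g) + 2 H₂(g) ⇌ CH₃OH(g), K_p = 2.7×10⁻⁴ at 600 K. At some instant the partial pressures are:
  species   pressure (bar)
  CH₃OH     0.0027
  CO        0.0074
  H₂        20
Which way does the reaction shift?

reverse (toward reactants)

Q_p = P(CH₃OH) / (P(CO)·P(H₂)²) = (0.0027) / ((0.0074)·(20)²) = 9.1×10⁻⁴
Q_p = 9.1×10⁻⁴ > K_p = 2.7×10⁻⁴, so the reverse reaction proceeds.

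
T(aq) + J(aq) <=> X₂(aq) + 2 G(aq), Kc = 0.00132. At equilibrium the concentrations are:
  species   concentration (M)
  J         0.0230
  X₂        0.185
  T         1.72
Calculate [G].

At equilibrium, Kc = [X₂]·[G]² / ([T]·[J]) = 0.00132.
(0.185)·([G])² / ((1.72)·(0.0230)) = 0.00132
[G]² = 2.82×10⁻⁴ ⇒ [G] = 0.0168 M

[G] = 0.0168 M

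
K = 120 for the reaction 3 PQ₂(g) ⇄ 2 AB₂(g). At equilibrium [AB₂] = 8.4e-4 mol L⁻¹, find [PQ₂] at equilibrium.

At equilibrium, K = [AB₂]² / [PQ₂]³ = 120.
(8.4e-4)² / ([PQ₂])³ = 120
[PQ₂]³ = 5.88e-9 ⇒ [PQ₂] = 0.0018 mol L⁻¹

[PQ₂] = 0.0018 mol L⁻¹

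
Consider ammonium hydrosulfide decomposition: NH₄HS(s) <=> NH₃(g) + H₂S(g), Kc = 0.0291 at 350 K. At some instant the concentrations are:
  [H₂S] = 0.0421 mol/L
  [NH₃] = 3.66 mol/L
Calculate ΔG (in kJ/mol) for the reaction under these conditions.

(NH₄HS is a pure solid — omitted from Qc.)
Qc = [NH₃]·[H₂S] = (3.66)·(0.0421) = 0.154
ΔG = RT ln(Qc/Kc) = (8.314 J mol⁻¹ K⁻¹)(350 K) × ln(0.154/0.0291)
   = (2.910 kJ/mol)(1.666) = 4.85 kJ/mol
ΔG > 0, so the forward reaction is non-spontaneous (proceeds in reverse).

ΔG = 4.85 kJ/mol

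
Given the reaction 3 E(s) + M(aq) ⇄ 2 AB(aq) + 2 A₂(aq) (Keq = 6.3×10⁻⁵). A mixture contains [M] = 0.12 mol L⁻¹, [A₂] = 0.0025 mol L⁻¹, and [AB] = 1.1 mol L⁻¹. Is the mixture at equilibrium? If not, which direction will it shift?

yes, at equilibrium

(E is a pure solid — omitted from Q.)
Q = [AB]²·[A₂]² / [M] = (1.1)²·(0.0025)² / (0.12) = 6.3×10⁻⁵
Q = 6.3×10⁻⁵ = Keq; the system is at equilibrium.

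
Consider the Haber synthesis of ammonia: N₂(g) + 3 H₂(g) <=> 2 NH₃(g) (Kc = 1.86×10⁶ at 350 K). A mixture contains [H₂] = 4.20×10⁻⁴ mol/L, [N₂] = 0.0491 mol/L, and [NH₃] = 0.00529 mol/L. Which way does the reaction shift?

to the left

Qc = [NH₃]² / ([N₂]·[H₂]³) = (0.00529)² / ((0.0491)·(4.20×10⁻⁴)³) = 7.69×10⁶
Qc = 7.69×10⁶ > Kc = 1.86×10⁶, so the reverse reaction proceeds.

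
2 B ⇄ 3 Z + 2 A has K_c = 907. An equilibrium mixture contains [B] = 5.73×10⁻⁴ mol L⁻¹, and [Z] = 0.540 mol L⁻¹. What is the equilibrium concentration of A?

[A] = 0.0435 mol L⁻¹

At equilibrium, K_c = [Z]³·[A]² / [B]² = 907.
(0.540)³·([A])² / (5.73×10⁻⁴)² = 907
[A]² = 0.00189 ⇒ [A] = 0.0435 mol L⁻¹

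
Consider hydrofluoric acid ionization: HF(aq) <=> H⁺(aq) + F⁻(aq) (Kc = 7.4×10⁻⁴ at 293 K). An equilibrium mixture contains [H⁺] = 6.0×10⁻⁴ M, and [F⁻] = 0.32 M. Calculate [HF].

[HF] = 0.26 M

At equilibrium, Kc = [H⁺]·[F⁻] / [HF] = 7.4×10⁻⁴.
(6.0×10⁻⁴)·(0.32) / ([HF]) = 7.4×10⁻⁴
[HF] = 0.259 = 0.26 M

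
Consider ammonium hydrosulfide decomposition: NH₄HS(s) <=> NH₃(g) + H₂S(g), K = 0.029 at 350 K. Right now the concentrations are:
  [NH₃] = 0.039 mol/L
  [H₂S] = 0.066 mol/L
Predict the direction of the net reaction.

in the forward direction

(NH₄HS is a pure solid — omitted from Q.)
Q = [NH₃]·[H₂S] = (0.039)·(0.066) = 0.0026
Q = 0.0026 < K = 0.029, so the forward reaction proceeds.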